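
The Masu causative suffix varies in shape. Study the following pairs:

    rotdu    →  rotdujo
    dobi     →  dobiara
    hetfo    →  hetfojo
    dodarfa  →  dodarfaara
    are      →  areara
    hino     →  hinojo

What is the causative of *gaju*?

The pattern is rounding harmony: -jo when the last vowel of the stem is a rounded vowel (*rotdu*, *hetfo*, *hino*); -ara when the last vowel of the stem is an unrounded vowel (*dobi*, *dodarfa*, *are*).
The last vowel of *gaju* is /u/, which is a rounded vowel, so the suffix is -jo, giving *gajujo*.

gajujo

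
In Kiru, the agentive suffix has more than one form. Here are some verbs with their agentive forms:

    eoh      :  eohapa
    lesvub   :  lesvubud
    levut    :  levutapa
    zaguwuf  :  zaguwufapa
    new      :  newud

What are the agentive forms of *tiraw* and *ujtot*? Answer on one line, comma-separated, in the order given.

The suffix is conditioned by the final consonant: -apa when the stem ends in a voiceless consonant (*eoh*, *levut*, *zaguwuf*); -ud when the stem ends in a voiced consonant (*lesvub*, *new*).
Since the final consonant of *tiraw* is /w/ (voiced), it takes -ud, giving *tirawud*.
*ujtot* — final consonant /t/ (voiceless) → -apa → *ujtotapa*.

tirawud, ujtotapa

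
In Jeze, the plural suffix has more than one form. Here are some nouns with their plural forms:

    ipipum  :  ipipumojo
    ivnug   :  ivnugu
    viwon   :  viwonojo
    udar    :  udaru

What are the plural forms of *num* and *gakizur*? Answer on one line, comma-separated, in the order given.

numojo, gakizuru

The pattern is nasality of the final consonant: -ojo when the stem ends in a nasal (*ipipum*, *viwon*); -u when the stem ends in a non-nasal consonant (*ivnug*, *udar*).
*num* — final consonant /m/ (a nasal) → -ojo → *numojo*.
Since the final consonant of *gakizur* is /r/ (non-nasal), it takes -u, giving *gakizuru*.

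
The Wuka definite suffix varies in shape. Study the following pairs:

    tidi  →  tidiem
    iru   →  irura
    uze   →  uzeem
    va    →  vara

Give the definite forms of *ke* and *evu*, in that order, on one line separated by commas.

keem, evura

The pattern is front/back vowel harmony: -em when the last vowel of the stem is a front vowel (*tidi*, *uze*); -ra when the last vowel of the stem is a back vowel (*iru*, *va*).
*ke* — last vowel /e/ (a front vowel) → -em → *keem*.
Since the last vowel of *evu* is /u/ (a back vowel), it takes -ra, giving *evura*.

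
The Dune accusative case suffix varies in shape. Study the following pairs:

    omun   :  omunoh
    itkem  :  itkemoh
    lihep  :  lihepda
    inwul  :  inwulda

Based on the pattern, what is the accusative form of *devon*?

Looking at the final consonant of each stem: -oh when the stem ends in a nasal (*omun*, *itkem*); -da when the stem ends in a non-nasal consonant (*lihep*, *inwul*).
*devon* — final consonant /n/ (a nasal) → -oh → *devonoh*.

devonoh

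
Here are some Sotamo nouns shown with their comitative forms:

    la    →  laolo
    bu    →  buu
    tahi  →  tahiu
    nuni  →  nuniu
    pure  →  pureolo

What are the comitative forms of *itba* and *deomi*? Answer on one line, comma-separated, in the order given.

The pattern is height harmony: -u when the last vowel of the stem is a high vowel (*bu*, *tahi*, *nuni*); -olo when the last vowel of the stem is a non-high vowel (*la*, *pure*).
Since the last vowel of *itba* is /a/ (a non-high vowel), it takes -olo, giving *itbaolo*.
The last vowel of *deomi* is /i/, which is a high vowel, so the suffix is -u, giving *deomiu*.

itbaolo, deomiu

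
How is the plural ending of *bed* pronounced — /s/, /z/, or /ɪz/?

The stem *bed* ends in a voiced non-sibilant sound.
The plural suffix surfaces as /ɪz/ after sibilants, /s/ after other voiceless consonants, and /z/ after other voiced sounds.
So the plural -s on *bed* is pronounced /z/.

/z/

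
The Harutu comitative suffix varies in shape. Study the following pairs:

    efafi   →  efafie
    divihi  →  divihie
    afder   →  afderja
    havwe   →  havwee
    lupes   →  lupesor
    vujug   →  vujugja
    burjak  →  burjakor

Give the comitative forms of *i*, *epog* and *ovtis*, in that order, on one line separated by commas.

The alternation tracks the final sound of the stem — -or when the stem ends in a voiceless consonant (*lupes*, *burjak*); -ja when the stem ends in a voiced consonant (*afder*, *vujug*); -e when the stem ends in a vowel (*efafi*, *divihi*, *havwe*).
Since the final sound of *i* is /i/ (a vowel), it takes -e, giving *ie*.
*epog* — final sound /g/ (a voiced consonant) → -ja → *epogja*.
*ovtis* — final sound /s/ (a voiceless consonant) → -or → *ovtisor*.

ie, epogja, ovtisor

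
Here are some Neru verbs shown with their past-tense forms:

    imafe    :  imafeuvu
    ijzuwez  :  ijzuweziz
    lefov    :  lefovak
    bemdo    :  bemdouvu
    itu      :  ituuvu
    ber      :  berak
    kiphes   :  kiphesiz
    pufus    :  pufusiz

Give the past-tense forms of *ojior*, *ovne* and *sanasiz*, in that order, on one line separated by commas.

ojiorak, ovneuvu, sanasiziz

Looking at the final sound of each stem: -iz when the stem ends in a sibilant (*ijzuwez*, *kiphes*, *pufus*); -ak when the stem ends in a non-sibilant consonant (*lefov*, *ber*); -uvu when the stem ends in a vowel (*imafe*, *bemdo*, *itu*).
Since the final sound of *ojior* is /r/ (a non-sibilant consonant), it takes -ak, giving *ojiorak*.
*ovne*: final sound = /e/, a vowel → -uvu → *ovneuvu*.
The final sound of *sanasiz* is /z/, which is a sibilant, so the suffix is -iz, giving *sanasiziz*.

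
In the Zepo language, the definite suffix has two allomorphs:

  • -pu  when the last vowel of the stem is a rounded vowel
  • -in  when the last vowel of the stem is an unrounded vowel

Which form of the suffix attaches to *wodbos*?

-pu

*wodbos*: last vowel = /o/, a rounded vowel → -pu.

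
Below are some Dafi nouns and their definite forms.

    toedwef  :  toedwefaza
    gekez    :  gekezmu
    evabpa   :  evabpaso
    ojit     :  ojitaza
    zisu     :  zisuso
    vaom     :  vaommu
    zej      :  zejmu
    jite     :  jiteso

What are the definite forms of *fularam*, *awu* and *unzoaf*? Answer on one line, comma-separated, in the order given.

Looking at the final sound of each stem: -aza when the stem ends in a voiceless consonant (*toedwef*, *ojit*); -mu when the stem ends in a voiced consonant (*gekez*, *vaom*, *zej*); -so when the stem ends in a vowel (*evabpa*, *zisu*, *jite*).
Since the final sound of *fularam* is /m/ (a voiced consonant), it takes -mu, giving *fularammu*.
*awu* — final sound /u/ (a vowel) → -so → *awuso*.
The final sound of *unzoaf* is /f/, which is a voiceless consonant, so the suffix is -aza, giving *unzoafaza*.

fularammu, awuso, unzoafaza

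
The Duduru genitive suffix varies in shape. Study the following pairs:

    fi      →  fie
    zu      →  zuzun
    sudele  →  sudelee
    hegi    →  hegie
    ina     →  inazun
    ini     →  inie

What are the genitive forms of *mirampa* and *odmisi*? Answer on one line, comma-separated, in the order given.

mirampazun, odmisie

The suffix is conditioned by the last vowel: -e when the last vowel of the stem is a front vowel (*fi*, *sudele*, *hegi*, *ini*); -zun when the last vowel of the stem is a back vowel (*zu*, *ina*).
*mirampa*: last vowel = /a/, a back vowel → -zun → *mirampazun*.
The last vowel of *odmisi* is /i/, which is a front vowel, so the suffix is -e, giving *odmisie*.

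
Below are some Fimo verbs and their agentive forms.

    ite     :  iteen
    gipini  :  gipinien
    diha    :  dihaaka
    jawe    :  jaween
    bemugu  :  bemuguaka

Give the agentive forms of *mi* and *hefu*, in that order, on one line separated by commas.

mien, hefuaka

The suffix is conditioned by the last vowel: -en when the last vowel of the stem is a front vowel (*ite*, *gipini*, *jawe*); -aka when the last vowel of the stem is a back vowel (*diha*, *bemugu*).
*mi*: last vowel = /i/, a front vowel → -en → *mien*.
*hefu*: last vowel = /u/, a back vowel → -aka → *hefuaka*.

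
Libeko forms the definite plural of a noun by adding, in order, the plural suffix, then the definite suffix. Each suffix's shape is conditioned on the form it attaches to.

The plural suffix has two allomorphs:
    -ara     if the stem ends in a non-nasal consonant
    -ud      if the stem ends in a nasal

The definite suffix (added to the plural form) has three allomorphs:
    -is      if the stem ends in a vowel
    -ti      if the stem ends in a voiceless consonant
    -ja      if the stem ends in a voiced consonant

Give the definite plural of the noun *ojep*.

*ojep* — final consonant /p/ (non-nasal) → -ara → *ojepara*.
The plural form *ojepara* — final sound /a/ (a vowel) → -is → *ojeparais*.

ojeparais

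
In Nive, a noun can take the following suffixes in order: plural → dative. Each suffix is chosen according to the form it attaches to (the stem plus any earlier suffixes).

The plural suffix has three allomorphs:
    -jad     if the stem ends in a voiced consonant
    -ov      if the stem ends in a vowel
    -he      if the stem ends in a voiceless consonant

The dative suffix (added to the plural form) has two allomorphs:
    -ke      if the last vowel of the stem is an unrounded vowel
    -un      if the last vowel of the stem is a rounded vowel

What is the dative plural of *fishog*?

fishogjadke

The final sound of *fishog* is /g/, which is a voiced consonant, so the plural suffix is -jad, giving *fishogjad*.
The plural form *fishogjad*: last vowel = /a/, an unrounded vowel → -ke → *fishogjadke*.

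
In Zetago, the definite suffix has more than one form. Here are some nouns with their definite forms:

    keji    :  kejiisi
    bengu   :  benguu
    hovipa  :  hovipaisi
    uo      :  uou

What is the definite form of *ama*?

amaisi

The alternation tracks the last vowel of the stem — -u when the last vowel of the stem is a rounded vowel (*bengu*, *uo*); -isi when the last vowel of the stem is an unrounded vowel (*keji*, *hovipa*).
*ama*: last vowel = /a/, an unrounded vowel → -isi → *amaisi*.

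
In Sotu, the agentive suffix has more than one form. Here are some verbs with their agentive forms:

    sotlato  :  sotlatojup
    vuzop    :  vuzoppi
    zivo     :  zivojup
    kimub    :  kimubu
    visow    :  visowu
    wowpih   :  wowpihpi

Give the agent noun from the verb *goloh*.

golohpi

The suffix is conditioned by the final sound: -pi when the stem ends in a voiceless consonant (*vuzop*, *wowpih*); -u when the stem ends in a voiced consonant (*kimub*, *visow*); -jup when the stem ends in a vowel (*sotlato*, *zivo*).
*goloh*: final sound = /h/, a voiceless consonant → -pi → *golohpi*.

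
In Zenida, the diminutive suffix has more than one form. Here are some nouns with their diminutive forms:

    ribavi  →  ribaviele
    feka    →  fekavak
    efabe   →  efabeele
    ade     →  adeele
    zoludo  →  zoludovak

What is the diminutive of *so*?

sovak

Looking at the last vowel of each stem: -ele when the last vowel of the stem is a front vowel (*ribavi*, *efabe*, *ade*); -vak when the last vowel of the stem is a back vowel (*feka*, *zoludo*).
*so* — last vowel /o/ (a back vowel) → -vak → *sovak*.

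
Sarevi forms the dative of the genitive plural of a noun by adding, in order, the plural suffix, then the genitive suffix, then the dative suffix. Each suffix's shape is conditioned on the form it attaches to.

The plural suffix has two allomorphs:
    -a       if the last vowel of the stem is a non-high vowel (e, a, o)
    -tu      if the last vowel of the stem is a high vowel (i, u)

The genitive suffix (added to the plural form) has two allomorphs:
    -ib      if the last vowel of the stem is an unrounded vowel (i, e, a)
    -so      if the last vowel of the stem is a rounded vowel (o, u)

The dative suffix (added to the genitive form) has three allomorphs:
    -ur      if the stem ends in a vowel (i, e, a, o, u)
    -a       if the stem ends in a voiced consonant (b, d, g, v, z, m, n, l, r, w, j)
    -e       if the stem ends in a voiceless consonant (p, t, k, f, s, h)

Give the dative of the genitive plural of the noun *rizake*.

rizakeaiba

The last vowel of *rizake* is /e/, which is a non-high vowel, so the plural suffix is -a, giving *rizakea*.
The plural form *rizakea* — last vowel /a/ (an unrounded vowel) → -ib → *rizakeaib*.
The genitive form *rizakeaib*: final sound = /b/, a voiced consonant → -a → *rizakeaiba*.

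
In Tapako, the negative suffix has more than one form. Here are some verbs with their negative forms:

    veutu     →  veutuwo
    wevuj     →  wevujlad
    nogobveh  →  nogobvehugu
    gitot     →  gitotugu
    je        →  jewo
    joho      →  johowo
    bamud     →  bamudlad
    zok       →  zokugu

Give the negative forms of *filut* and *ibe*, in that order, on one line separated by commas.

filutugu, ibewo

The pattern is voicing of the final sound: -ugu when the stem ends in a voiceless consonant (*nogobveh*, *gitot*, *zok*); -lad when the stem ends in a voiced consonant (*wevuj*, *bamud*); -wo when the stem ends in a vowel (*veutu*, *je*, *joho*).
Since the final sound of *filut* is /t/ (a voiceless consonant), it takes -ugu, giving *filutugu*.
*ibe*: final sound = /e/, a vowel → -wo → *ibewo*.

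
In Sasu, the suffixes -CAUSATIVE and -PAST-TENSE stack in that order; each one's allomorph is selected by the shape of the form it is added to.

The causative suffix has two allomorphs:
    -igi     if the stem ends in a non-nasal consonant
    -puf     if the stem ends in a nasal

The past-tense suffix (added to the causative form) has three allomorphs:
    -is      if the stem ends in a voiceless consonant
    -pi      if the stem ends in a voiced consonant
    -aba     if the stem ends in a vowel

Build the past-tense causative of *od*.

odigiaba

*od*: final consonant = /d/, non-nasal → -igi → *odigi*.
The causative form *odigi*: final sound = /i/, a vowel → -aba → *odigiaba*.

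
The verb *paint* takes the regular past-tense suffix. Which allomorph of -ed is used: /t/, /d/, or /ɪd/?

The stem *paint* ends in /t/ or /d/.
The -ed suffix is realized as /ɪd/ after /t, d/; as /t/ after other voiceless consonants; and as /d/ after other voiced sounds.
So -ed on *paint* is pronounced /ɪd/.

/ɪd/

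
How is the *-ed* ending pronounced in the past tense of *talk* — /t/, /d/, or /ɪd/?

/t/

The stem *talk* ends in a voiceless consonant other than /t/.
The -ed suffix is realized as /ɪd/ after /t, d/; as /t/ after other voiceless consonants; and as /d/ after other voiced sounds.
So -ed on *talk* is pronounced /t/.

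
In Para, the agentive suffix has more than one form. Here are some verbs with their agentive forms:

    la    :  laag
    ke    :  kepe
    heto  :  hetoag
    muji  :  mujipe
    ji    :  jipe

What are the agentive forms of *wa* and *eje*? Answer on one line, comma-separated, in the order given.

The suffix is conditioned by the last vowel: -pe when the last vowel of the stem is a front vowel (*ke*, *muji*, *ji*); -ag when the last vowel of the stem is a back vowel (*la*, *heto*).
Since the last vowel of *wa* is /a/ (a back vowel), it takes -ag, giving *waag*.
Since the last vowel of *eje* is /e/ (a front vowel), it takes -pe, giving *ejepe*.

waag, ejepe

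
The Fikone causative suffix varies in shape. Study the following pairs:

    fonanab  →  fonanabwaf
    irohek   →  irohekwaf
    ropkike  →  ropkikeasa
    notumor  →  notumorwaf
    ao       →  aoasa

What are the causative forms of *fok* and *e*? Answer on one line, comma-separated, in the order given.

fokwaf, easa

The suffix is conditioned by the final sound: -waf when the stem ends in a consonant (*fonanab*, *irohek*, *notumor*); -asa when the stem ends in a vowel (*ropkike*, *ao*).
*fok*: final sound = /k/, a consonant → -waf → *fokwaf*.
Since the final sound of *e* is /e/ (a vowel), it takes -asa, giving *easa*.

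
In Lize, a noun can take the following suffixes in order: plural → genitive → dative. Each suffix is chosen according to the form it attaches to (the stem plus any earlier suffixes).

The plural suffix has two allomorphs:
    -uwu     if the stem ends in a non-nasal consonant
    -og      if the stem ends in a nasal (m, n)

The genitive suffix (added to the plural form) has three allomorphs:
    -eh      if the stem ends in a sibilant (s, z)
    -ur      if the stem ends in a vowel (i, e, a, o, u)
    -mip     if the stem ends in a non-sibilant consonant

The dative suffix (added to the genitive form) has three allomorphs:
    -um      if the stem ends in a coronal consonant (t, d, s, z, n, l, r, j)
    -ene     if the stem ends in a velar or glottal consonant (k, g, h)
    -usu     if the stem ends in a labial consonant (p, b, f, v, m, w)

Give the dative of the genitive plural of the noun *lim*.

limogmipusu

Since the final consonant of *lim* is /m/ (a nasal), it takes -og, giving *limog*.
Since the final sound of the plural form *limog* is /g/ (a non-sibilant consonant), it takes -mip, giving *limogmip*.
The final consonant of the genitive form *limogmip* is /p/, which is labial, so the dative suffix is -usu, giving *limogmipusu*.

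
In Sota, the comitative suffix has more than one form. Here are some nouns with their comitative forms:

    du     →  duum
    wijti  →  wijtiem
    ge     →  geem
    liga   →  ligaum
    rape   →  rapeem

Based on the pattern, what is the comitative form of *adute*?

aduteem

The pattern is front/back vowel harmony: -em when the last vowel of the stem is a front vowel (*wijti*, *ge*, *rape*); -um when the last vowel of the stem is a back vowel (*du*, *liga*).
The last vowel of *adute* is /e/, which is a front vowel, so the suffix is -em, giving *aduteem*.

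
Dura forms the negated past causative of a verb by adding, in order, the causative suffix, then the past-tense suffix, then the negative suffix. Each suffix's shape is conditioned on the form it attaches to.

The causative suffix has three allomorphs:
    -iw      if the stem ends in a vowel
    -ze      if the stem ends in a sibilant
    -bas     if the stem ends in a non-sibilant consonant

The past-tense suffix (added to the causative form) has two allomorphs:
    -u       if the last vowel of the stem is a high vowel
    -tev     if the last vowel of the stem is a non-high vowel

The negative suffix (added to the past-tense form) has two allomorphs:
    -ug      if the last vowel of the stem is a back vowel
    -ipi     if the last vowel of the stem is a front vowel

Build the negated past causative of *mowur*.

The final sound of *mowur* is /r/, which is a non-sibilant consonant, so the causative suffix is -bas, giving *mowurbas*.
The causative form *mowurbas*: last vowel = /a/, a non-high vowel → -tev → *mowurbastev*.
The last vowel of the past-tense form *mowurbastev* is /e/, which is a front vowel, so the negative suffix is -ipi, giving *mowurbastevipi*.

mowurbastevipi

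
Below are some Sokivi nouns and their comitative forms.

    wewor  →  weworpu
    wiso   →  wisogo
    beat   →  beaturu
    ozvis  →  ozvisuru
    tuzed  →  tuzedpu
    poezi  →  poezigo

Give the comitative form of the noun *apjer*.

apjerpu

The suffix is conditioned by the final sound: -uru when the stem ends in a voiceless consonant (*beat*, *ozvis*); -pu when the stem ends in a voiced consonant (*wewor*, *tuzed*); -go when the stem ends in a vowel (*wiso*, *poezi*).
*apjer*: final sound = /r/, a voiced consonant → -pu → *apjerpu*.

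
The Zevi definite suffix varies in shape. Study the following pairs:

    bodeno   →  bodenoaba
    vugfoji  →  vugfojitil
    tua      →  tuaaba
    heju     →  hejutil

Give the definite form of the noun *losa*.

losaaba

The pattern is height harmony: -til when the last vowel of the stem is a high vowel (*vugfoji*, *heju*); -aba when the last vowel of the stem is a non-high vowel (*bodeno*, *tua*).
Since the last vowel of *losa* is /a/ (a non-high vowel), it takes -aba, giving *losaaba*.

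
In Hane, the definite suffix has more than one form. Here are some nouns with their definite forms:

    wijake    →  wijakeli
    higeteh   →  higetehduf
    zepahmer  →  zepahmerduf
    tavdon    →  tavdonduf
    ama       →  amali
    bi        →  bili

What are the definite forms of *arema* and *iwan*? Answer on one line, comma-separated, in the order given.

The suffix is conditioned by the final sound: -duf when the stem ends in a consonant (*higeteh*, *zepahmer*, *tavdon*); -li when the stem ends in a vowel (*wijake*, *ama*, *bi*).
Since the final sound of *arema* is /a/ (a vowel), it takes -li, giving *aremali*.
*iwan*: final sound = /n/, a consonant → -duf → *iwanduf*.

aremali, iwanduf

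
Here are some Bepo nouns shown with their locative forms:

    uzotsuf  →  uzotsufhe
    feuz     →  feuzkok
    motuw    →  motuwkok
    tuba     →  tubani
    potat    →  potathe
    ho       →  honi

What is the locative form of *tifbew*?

Looking at the final sound of each stem: -he when the stem ends in a voiceless consonant (*uzotsuf*, *potat*); -kok when the stem ends in a voiced consonant (*feuz*, *motuw*); -ni when the stem ends in a vowel (*tuba*, *ho*).
The final sound of *tifbew* is /w/, which is a voiced consonant, so the suffix is -kok, giving *tifbewkok*.

tifbewkok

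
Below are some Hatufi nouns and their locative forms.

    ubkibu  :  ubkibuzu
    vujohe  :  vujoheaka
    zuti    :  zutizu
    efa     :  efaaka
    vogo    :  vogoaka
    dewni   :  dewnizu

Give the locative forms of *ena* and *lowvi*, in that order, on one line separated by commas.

The pattern is height harmony: -zu when the last vowel of the stem is a high vowel (*ubkibu*, *zuti*, *dewni*); -aka when the last vowel of the stem is a non-high vowel (*vujohe*, *efa*, *vogo*).
*ena*: last vowel = /a/, a non-high vowel → -aka → *enaaka*.
Since the last vowel of *lowvi* is /i/ (a high vowel), it takes -zu, giving *lowvizu*.

enaaka, lowvizu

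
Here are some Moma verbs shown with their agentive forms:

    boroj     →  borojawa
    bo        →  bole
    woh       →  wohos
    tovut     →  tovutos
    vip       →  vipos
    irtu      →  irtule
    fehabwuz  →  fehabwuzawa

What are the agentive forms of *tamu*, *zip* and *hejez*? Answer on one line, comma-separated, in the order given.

The alternation tracks the final sound of the stem — -os when the stem ends in a voiceless consonant (*woh*, *tovut*, *vip*); -awa when the stem ends in a voiced consonant (*boroj*, *fehabwuz*); -le when the stem ends in a vowel (*bo*, *irtu*).
The final sound of *tamu* is /u/, which is a vowel, so the suffix is -le, giving *tamule*.
Since the final sound of *zip* is /p/ (a voiceless consonant), it takes -os, giving *zipos*.
*hejez*: final sound = /z/, a voiced consonant → -awa → *hejezawa*.

tamule, zipos, hejezawa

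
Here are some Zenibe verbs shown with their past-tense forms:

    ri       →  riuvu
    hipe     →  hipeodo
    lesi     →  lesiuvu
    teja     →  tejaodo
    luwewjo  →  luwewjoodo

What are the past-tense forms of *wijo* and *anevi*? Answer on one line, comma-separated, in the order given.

wijoodo, aneviuvu

The alternation tracks the last vowel of the stem — -uvu when the last vowel of the stem is a high vowel (*ri*, *lesi*); -odo when the last vowel of the stem is a non-high vowel (*hipe*, *teja*, *luwewjo*).
The last vowel of *wijo* is /o/, which is a non-high vowel, so the suffix is -odo, giving *wijoodo*.
*anevi*: last vowel = /i/, a high vowel → -uvu → *aneviuvu*.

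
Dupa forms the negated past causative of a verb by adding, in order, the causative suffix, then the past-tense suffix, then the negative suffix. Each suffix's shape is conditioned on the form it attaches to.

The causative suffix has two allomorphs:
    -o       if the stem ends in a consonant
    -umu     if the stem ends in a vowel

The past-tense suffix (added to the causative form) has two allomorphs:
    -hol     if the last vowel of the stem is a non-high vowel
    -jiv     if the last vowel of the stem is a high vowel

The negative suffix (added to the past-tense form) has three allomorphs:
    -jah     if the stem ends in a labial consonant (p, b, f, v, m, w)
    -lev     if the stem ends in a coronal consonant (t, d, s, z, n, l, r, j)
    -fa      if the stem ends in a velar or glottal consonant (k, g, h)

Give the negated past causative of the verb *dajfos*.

*dajfos*: final sound = /s/, a consonant → -o → *dajfoso*.
The causative form *dajfoso*: last vowel = /o/, a non-high vowel → -hol → *dajfosohol*.
The past-tense form *dajfosohol*: final consonant = /l/, coronal → -lev → *dajfosohollev*.

dajfosohollev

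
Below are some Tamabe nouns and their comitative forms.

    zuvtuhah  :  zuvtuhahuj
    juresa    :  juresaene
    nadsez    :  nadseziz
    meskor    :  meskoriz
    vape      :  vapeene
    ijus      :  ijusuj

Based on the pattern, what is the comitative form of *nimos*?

The suffix is conditioned by the final sound: -uj when the stem ends in a voiceless consonant (*zuvtuhah*, *ijus*); -iz when the stem ends in a voiced consonant (*nadsez*, *meskor*); -ene when the stem ends in a vowel (*juresa*, *vape*).
*nimos*: final sound = /s/, a voiceless consonant → -uj → *nimosuj*.

nimosuj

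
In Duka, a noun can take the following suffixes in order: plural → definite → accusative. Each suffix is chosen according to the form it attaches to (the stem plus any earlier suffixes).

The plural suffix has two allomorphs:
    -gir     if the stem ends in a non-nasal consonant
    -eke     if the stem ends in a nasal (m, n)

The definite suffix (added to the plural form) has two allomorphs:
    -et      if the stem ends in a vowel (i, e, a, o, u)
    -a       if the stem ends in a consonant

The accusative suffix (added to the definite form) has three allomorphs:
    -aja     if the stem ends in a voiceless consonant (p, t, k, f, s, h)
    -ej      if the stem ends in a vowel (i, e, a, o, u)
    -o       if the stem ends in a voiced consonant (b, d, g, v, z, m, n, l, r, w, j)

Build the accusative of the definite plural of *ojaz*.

*ojaz*: final consonant = /z/, non-nasal → -gir → *ojazgir*.
The plural form *ojazgir* — final sound /r/ (a consonant) → -a → *ojazgira*.
The definite form *ojazgira*: final sound = /a/, a vowel → -ej → *ojazgiraej*.

ojazgiraej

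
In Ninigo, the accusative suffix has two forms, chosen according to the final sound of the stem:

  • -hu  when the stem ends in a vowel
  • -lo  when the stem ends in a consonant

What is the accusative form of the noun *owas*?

Since the final sound of *owas* is /s/ (a consonant), it takes -lo, giving *owaslo*.

owaslo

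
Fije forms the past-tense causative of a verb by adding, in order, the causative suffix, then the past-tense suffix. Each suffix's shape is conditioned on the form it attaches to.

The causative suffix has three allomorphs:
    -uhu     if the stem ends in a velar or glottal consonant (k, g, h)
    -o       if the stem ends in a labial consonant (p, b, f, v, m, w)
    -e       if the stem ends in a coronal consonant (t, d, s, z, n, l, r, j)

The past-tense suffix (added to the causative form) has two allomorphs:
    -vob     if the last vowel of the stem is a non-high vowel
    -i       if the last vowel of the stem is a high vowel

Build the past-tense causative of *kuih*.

kuihuhui

The final consonant of *kuih* is /h/, which is velar/glottal, so the causative suffix is -uhu, giving *kuihuhu*.
Since the last vowel of the causative form *kuihuhu* is /u/ (a high vowel), it takes -i, giving *kuihuhui*.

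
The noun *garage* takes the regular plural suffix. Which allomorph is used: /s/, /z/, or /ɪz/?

/ɪz/

The stem *garage* ends in a sibilant (/s, z, ʃ, ʒ, tʃ, dʒ/).
The plural suffix surfaces as /ɪz/ after sibilants, /s/ after other voiceless consonants, and /z/ after other voiced sounds.
So the plural -s on *garage* is pronounced /ɪz/.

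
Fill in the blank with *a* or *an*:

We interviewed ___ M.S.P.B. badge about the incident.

an

The indefinite article is chosen by the initial *sound* of the following word, not its spelling.
The initialism *M.S.P.B.* is read letter by letter; the first letter, M, is pronounced /ɛm/, which begins with a vowel sound.
So the article is *an*: We interviewed an M.S.P.B. badge about the incident.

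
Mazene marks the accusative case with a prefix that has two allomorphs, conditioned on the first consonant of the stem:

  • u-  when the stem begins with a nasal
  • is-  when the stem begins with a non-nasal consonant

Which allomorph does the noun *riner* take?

is-

*riner* — first consonant /r/ (non-nasal) → is-.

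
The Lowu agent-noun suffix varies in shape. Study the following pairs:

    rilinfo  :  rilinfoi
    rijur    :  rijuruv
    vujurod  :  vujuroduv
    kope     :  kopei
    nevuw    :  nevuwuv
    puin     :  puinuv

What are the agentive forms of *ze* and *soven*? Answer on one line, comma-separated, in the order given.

The suffix is conditioned by the final sound: -uv when the stem ends in a consonant (*rijur*, *vujurod*, *nevuw*, *puin*); -i when the stem ends in a vowel (*rilinfo*, *kope*).
*ze* — final sound /e/ (a vowel) → -i → *zei*.
*soven*: final sound = /n/, a consonant → -uv → *sovenuv*.

zei, sovenuv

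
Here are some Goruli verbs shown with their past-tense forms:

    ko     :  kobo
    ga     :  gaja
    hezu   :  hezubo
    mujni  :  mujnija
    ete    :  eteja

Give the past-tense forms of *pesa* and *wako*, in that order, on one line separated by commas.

Looking at the last vowel of each stem: -bo when the last vowel of the stem is a rounded vowel (*ko*, *hezu*); -ja when the last vowel of the stem is an unrounded vowel (*ga*, *mujni*, *ete*).
*pesa* — last vowel /a/ (an unrounded vowel) → -ja → *pesaja*.
*wako*: last vowel = /o/, a rounded vowel → -bo → *wakobo*.

pesaja, wakobo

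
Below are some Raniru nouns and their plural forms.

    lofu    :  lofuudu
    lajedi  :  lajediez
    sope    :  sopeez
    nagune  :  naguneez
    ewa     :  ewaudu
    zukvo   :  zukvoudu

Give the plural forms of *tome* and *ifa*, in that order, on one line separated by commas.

The alternation tracks the last vowel of the stem — -ez when the last vowel of the stem is a front vowel (*lajedi*, *sope*, *nagune*); -udu when the last vowel of the stem is a back vowel (*lofu*, *ewa*, *zukvo*).
The last vowel of *tome* is /e/, which is a front vowel, so the suffix is -ez, giving *tomeez*.
*ifa*: last vowel = /a/, a back vowel → -udu → *ifaudu*.

tomeez, ifaudu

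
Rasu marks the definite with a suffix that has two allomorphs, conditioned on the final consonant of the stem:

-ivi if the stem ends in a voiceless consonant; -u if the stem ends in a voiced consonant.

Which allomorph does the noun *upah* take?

The final consonant of *upah* is /h/, which is voiceless, so the suffix is -ivi.

-ivi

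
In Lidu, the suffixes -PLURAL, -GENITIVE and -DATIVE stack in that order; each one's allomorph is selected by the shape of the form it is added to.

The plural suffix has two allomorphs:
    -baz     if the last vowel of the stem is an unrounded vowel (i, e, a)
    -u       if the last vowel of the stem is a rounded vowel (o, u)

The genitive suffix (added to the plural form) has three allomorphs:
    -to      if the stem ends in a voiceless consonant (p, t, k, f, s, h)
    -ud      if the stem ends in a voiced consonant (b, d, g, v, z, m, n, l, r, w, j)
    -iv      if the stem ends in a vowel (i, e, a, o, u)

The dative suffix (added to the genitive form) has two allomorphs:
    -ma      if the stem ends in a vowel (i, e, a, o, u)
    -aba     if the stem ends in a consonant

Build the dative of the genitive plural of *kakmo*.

The last vowel of *kakmo* is /o/, which is a rounded vowel, so the plural suffix is -u, giving *kakmou*.
The plural form *kakmou* — final sound /u/ (a vowel) → -iv → *kakmouiv*.
The genitive form *kakmouiv* — final sound /v/ (a consonant) → -aba → *kakmouivaba*.

kakmouivaba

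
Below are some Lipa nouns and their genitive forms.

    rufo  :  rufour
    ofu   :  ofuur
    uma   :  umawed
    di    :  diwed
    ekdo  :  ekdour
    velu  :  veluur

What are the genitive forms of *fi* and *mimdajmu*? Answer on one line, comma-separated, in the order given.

fiwed, mimdajmuur

The alternation tracks the last vowel of the stem — -ur when the last vowel of the stem is a rounded vowel (*rufo*, *ofu*, *ekdo*, *velu*); -wed when the last vowel of the stem is an unrounded vowel (*uma*, *di*).
*fi*: last vowel = /i/, an unrounded vowel → -wed → *fiwed*.
Since the last vowel of *mimdajmu* is /u/ (a rounded vowel), it takes -ur, giving *mimdajmuur*.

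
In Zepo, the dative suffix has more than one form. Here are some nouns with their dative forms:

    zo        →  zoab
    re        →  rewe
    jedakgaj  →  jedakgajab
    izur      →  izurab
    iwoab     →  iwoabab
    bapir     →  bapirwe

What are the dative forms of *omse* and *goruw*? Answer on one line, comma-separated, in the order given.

omsewe, goruwab

The suffix is conditioned by the last vowel: -we when the last vowel of the stem is a front vowel (*re*, *bapir*); -ab when the last vowel of the stem is a back vowel (*zo*, *jedakgaj*, *izur*, *iwoab*).
*omse*: last vowel = /e/, a front vowel → -we → *omsewe*.
The last vowel of *goruw* is /u/, which is a back vowel, so the suffix is -ab, giving *goruwab*.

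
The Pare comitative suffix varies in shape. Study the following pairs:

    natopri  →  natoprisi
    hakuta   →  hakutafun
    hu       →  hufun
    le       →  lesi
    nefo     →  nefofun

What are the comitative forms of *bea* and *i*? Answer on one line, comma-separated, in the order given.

beafun, isi

The suffix is conditioned by the last vowel: -si when the last vowel of the stem is a front vowel (*natopri*, *le*); -fun when the last vowel of the stem is a back vowel (*hakuta*, *hu*, *nefo*).
*bea*: last vowel = /a/, a back vowel → -fun → *beafun*.
*i* — last vowel /i/ (a front vowel) → -si → *isi*.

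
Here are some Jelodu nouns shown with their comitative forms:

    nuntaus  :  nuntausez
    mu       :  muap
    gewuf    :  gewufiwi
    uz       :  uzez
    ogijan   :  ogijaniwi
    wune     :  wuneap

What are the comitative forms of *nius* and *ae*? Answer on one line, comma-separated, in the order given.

niusez, aeap

The suffix is conditioned by the final sound: -ez when the stem ends in a sibilant (*nuntaus*, *uz*); -iwi when the stem ends in a non-sibilant consonant (*gewuf*, *ogijan*); -ap when the stem ends in a vowel (*mu*, *wune*).
The final sound of *nius* is /s/, which is a sibilant, so the suffix is -ez, giving *niusez*.
*ae* — final sound /e/ (a vowel) → -ap → *aeap*.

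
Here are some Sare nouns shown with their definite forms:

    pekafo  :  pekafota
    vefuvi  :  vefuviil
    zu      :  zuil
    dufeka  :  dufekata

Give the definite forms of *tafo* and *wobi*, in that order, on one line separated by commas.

The suffix is conditioned by the last vowel: -il when the last vowel of the stem is a high vowel (*vefuvi*, *zu*); -ta when the last vowel of the stem is a non-high vowel (*pekafo*, *dufeka*).
Since the last vowel of *tafo* is /o/ (a non-high vowel), it takes -ta, giving *tafota*.
Since the last vowel of *wobi* is /i/ (a high vowel), it takes -il, giving *wobiil*.

tafota, wobiil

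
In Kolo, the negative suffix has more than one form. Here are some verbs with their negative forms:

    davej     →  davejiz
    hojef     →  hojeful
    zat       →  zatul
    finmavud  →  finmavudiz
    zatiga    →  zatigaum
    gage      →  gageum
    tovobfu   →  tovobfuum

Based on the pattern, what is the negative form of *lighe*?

Looking at the final sound of each stem: -ul when the stem ends in a voiceless consonant (*hojef*, *zat*); -iz when the stem ends in a voiced consonant (*davej*, *finmavud*); -um when the stem ends in a vowel (*zatiga*, *gage*, *tovobfu*).
*lighe*: final sound = /e/, a vowel → -um → *ligheum*.

ligheum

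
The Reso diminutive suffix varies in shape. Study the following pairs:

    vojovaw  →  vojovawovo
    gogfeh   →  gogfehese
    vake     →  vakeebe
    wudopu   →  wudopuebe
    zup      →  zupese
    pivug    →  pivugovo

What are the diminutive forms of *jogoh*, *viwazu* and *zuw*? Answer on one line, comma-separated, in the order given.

jogohese, viwazuebe, zuwovo

Looking at the final sound of each stem: -ese when the stem ends in a voiceless consonant (*gogfeh*, *zup*); -ovo when the stem ends in a voiced consonant (*vojovaw*, *pivug*); -ebe when the stem ends in a vowel (*vake*, *wudopu*).
*jogoh*: final sound = /h/, a voiceless consonant → -ese → *jogohese*.
*viwazu*: final sound = /u/, a vowel → -ebe → *viwazuebe*.
Since the final sound of *zuw* is /w/ (a voiced consonant), it takes -ovo, giving *zuwovo*.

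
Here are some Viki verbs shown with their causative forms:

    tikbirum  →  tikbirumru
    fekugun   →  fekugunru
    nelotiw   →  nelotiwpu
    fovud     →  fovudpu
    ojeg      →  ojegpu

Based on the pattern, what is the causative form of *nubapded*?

nubapdedpu

The alternation tracks the final consonant of the stem — -ru when the stem ends in a nasal (*tikbirum*, *fekugun*); -pu when the stem ends in a non-nasal consonant (*nelotiw*, *fovud*, *ojeg*).
Since the final consonant of *nubapded* is /d/ (non-nasal), it takes -pu, giving *nubapdedpu*.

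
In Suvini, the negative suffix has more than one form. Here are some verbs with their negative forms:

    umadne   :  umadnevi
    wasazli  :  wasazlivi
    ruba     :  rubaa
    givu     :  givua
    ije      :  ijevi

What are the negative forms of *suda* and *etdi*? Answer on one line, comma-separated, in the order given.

Looking at the last vowel of each stem: -vi when the last vowel of the stem is a front vowel (*umadne*, *wasazli*, *ije*); -a when the last vowel of the stem is a back vowel (*ruba*, *givu*).
The last vowel of *suda* is /a/, which is a back vowel, so the suffix is -a, giving *sudaa*.
Since the last vowel of *etdi* is /i/ (a front vowel), it takes -vi, giving *etdivi*.

sudaa, etdivi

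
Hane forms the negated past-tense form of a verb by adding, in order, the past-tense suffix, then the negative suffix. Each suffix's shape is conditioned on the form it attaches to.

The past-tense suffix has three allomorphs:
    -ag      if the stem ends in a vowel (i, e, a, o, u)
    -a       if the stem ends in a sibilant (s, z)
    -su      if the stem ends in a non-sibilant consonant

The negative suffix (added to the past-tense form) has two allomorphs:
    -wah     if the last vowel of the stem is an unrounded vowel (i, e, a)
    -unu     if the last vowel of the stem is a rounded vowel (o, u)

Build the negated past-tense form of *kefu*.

kefuagwah

*kefu*: final sound = /u/, a vowel → -ag → *kefuag*.
The last vowel of the past-tense form *kefuag* is /a/, which is an unrounded vowel, so the negative suffix is -wah, giving *kefuagwah*.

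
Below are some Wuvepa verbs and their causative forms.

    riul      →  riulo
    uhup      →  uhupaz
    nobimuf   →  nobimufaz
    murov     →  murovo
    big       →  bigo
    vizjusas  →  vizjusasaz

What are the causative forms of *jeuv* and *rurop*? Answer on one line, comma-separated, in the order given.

The suffix is conditioned by the final consonant: -az when the stem ends in a voiceless consonant (*uhup*, *nobimuf*, *vizjusas*); -o when the stem ends in a voiced consonant (*riul*, *murov*, *big*).
*jeuv*: final consonant = /v/, voiced → -o → *jeuvo*.
Since the final consonant of *rurop* is /p/ (voiceless), it takes -az, giving *ruropaz*.

jeuvo, ruropaz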